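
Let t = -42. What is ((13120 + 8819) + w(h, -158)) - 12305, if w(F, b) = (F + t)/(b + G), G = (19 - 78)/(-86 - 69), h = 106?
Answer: 235358334/24431 ≈ 9633.6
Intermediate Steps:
G = 59/155 (G = -59/(-155) = -59*(-1/155) = 59/155 ≈ 0.38065)
w(F, b) = (-42 + F)/(59/155 + b) (w(F, b) = (F - 42)/(b + 59/155) = (-42 + F)/(59/155 + b))
((13120 + 8819) + w(h, -158)) - 12305 = ((13120 + 8819) + 155*(-42 + 106)/(59 + 155*(-158))) - 12305 = (21939 + 155*64/(59 - 24490)) - 12305 = (21939 + 155*64/(-24431)) - 12305 = (21939 + 155*(-1/24431)*64) - 12305 = (21939 - 9920/24431) - 12305 = 535981789/24431 - 12305 = 235358334/24431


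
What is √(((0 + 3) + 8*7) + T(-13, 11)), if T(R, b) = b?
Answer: √70 ≈ 8.3666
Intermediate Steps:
√(((0 + 3) + 8*7) + T(-13, 11)) = √(((0 + 3) + 8*7) + 11) = √((3 + 56) + 11) = √(59 + 11) = √70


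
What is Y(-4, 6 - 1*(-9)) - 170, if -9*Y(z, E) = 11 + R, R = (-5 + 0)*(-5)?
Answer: -174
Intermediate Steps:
R = 25 (R = -5*(-5) = 25)
Y(z, E) = -4 (Y(z, E) = -(11 + 25)/9 = -⅑*36 = -4)
Y(-4, 6 - 1*(-9)) - 170 = -4 - 170 = -174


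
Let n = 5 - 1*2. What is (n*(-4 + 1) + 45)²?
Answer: 1296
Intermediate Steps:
n = 3 (n = 5 - 2 = 3)
(n*(-4 + 1) + 45)² = (3*(-4 + 1) + 45)² = (3*(-3) + 45)² = (-9 + 45)² = 36² = 1296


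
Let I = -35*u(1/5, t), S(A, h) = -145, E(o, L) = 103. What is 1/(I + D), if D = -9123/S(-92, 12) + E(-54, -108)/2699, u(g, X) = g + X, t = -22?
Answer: 391355/323241777 ≈ 0.0012107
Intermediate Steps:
u(g, X) = X + g
D = 24637912/391355 (D = -9123/(-145) + 103/2699 = -9123*(-1/145) + 103*(1/2699) = 9123/145 + 103/2699 = 24637912/391355 ≈ 62.955)
I = 763 (I = -35*(-22 + 1/5) = -35*(-22 + ⅕) = -35*(-109/5) = 763)
1/(I + D) = 1/(763 + 24637912/391355) = 1/(323241777/391355) = 391355/323241777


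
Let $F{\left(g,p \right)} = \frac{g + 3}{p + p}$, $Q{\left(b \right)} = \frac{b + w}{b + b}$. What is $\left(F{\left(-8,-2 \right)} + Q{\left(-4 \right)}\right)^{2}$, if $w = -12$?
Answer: $\frac{169}{16} \approx 10.563$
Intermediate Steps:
$Q{\left(b \right)} = \frac{-12 + b}{2 b}$ ($Q{\left(b \right)} = \frac{b - 12}{b + b} = \frac{-12 + b}{2 b}$)
$F{\left(g,p \right)} = \frac{3 + g}{2 p}$
$\left(F{\left(-8,-2 \right)} + Q{\left(-4 \right)}\right)^{2} = \left(\frac{3 - 8}{2 \left(-2\right)} + \frac{-12 - 4}{2 \left(-4\right)}\right)^{2} = \left(\frac{1}{2} \left(- \frac{1}{2}\right) \left(-5\right) + \frac{1}{2} \left(- \frac{1}{4}\right) \left(-16\right)\right)^{2} = \left(\frac{5}{4} + 2\right)^{2} = \left(\frac{13}{4}\right)^{2} = \frac{169}{16}$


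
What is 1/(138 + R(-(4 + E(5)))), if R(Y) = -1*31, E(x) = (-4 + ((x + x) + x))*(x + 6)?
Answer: 1/107 ≈ 0.0093458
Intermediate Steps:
E(x) = (-4 + 3*x)*(6 + x) (E(x) = (-4 + (2*x + x))*(6 + x) = (-4 + 3*x)*(6 + x))
R(Y) = -31
1/(138 + R(-(4 + E(5)))) = 1/(138 - 31) = 1/107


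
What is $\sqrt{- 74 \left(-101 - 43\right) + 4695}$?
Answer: $\sqrt{15351} \approx 123.9$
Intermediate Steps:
$\sqrt{- 74 \left(-101 - 43\right) + 4695} = \sqrt{\left(-74\right) \left(-144\right) + 4695} = \sqrt{10656 + 4695} = \sqrt{15351}$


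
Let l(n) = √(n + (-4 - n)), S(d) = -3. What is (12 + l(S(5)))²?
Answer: 140 + 48*I ≈ 140.0 + 48.0*I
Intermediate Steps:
l(n) = 2*I (l(n) = √(-4) = 2*I)
(12 + l(S(5)))² = (12 + 2*I)²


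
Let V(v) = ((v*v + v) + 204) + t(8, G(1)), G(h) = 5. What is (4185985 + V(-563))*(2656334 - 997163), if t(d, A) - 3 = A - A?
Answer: 7470580026258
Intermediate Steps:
t(d, A) = 3 (t(d, A) = 3 + (A - A) = 3 + 0 = 3)
V(v) = 207 + v + v**2 (V(v) = ((v*v + v) + 204) + 3 = ((v**2 + v) + 204) + 3 = ((v + v**2) + 204) + 3 = (204 + v + v**2) + 3 = 207 + v + v**2)
(4185985 + V(-563))*(2656334 - 997163) = (4185985 + (207 - 563 + (-563)**2))*(2656334 - 997163) = (4185985 + (207 - 563 + 316969))*1659171 = (4185985 + 316613)*1659171 = 4502598*1659171 = 7470580026258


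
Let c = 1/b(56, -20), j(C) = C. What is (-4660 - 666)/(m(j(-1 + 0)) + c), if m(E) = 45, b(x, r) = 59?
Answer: -157117/1328 ≈ -118.31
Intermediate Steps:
c = 1/59 ≈ 0.016949
(-4660 - 666)/(m(j(-1 + 0)) + c) = (-4660 - 666)/(45 + 1/59) = -5326/2656/59 = -5326*59/2656 = -157117/1328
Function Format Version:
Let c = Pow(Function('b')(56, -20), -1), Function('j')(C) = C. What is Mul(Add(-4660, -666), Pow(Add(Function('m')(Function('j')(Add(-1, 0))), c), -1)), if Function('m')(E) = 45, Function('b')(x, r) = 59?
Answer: Rational(-157117, 1328) ≈ -118.31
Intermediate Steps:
c = Rational(1, 59) (c = Pow(59, -1) = Rational(1, 59) ≈ 0.016949)
Mul(Add(-4660, -666), Pow(Add(Function('m')(Function('j')(Add(-1, 0))), c), -1)) = Mul(Add(-4660, -666), Pow(Add(45, Rational(1, 59)), -1)) = Mul(-5326, Pow(Rational(2656, 59), -1)) = Mul(-5326, Rational(59, 2656)) = Rational(-157117, 1328)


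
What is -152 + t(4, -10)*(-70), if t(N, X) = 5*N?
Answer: -1552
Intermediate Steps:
-152 + t(4, -10)*(-70) = -152 + (5*4)*(-70) = -152 + 20*(-70) = -152 - 1400 = -1552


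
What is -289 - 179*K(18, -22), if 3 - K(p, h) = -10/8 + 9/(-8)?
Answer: -10009/8 ≈ -1251.1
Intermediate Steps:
K(p, h) = 43/8 (K(p, h) = 3 - (-10/8 + 9/(-8)) = 3 - (-10*⅛ + 9*(-⅛)) = 3 - (-5/4 - 9/8) = 3 - 1*(-19/8) = 3 + 19/8 = 43/8)
-289 - 179*K(18, -22) = -289 - 179*43/8 = -289 - 7697/8 = -10009/8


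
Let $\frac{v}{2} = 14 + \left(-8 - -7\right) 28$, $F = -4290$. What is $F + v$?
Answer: $-4318$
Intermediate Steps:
$v = -28$ ($v = 2 \left(14 + \left(-8 - -7\right) 28\right) = 2 \left(14 + \left(-8 + 7\right) 28\right) = 2 \left(14 - 28\right) = 2 \left(-14\right) = -28$)
$F + v = -4290 - 28 = -4318$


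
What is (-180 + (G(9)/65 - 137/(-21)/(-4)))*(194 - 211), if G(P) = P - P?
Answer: 259369/84 ≈ 3087.7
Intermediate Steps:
G(P) = 0
(-180 + (G(9)/65 - 137/(-21)/(-4)))*(194 - 211) = (-180 + (0/65 - 137/(-21)/(-4)))*(194 - 211) = (-180 + (0*(1/65) - 137*(-1/21)*(-1/4)))*(-17) = (-180 + (0 + (137/21)*(-1/4)))*(-17) = (-180 + (0 - 137/84))*(-17) = (-180 - 137/84)*(-17) = -15257/84*(-17) = 259369/84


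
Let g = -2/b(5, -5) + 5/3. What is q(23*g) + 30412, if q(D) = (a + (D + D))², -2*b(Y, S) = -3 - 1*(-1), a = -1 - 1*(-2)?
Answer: 275557/9 ≈ 30617.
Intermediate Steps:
a = 1 (a = -1 + 2 = 1)
b(Y, S) = 1 (b(Y, S) = -(-3 - 1*(-1))/2 = -(-3 + 1)/2 = -½*(-2) = 1)
g = -⅓ (g = -2/1 + 5/3 = -2*1 + 5*(⅓) = -2 + 5/3 = -⅓ ≈ -0.33333)
q(D) = (1 + 2*D)² (q(D) = (1 + (D + D))² = (1 + 2*D)²)
q(23*g) + 30412 = (1 + 2*(23*(-⅓)))² + 30412 = (1 + 2*(-23/3))² + 30412 = (1 - 46/3)² + 30412 = (-43/3)² + 30412 = 1849/9 + 30412 = 275557/9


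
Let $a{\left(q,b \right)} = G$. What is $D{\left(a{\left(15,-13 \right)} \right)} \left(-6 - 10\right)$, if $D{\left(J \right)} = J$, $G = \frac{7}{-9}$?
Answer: $\frac{112}{9} \approx 12.444$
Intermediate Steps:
$G = - \frac{7}{9}$ ($G = 7 \left(- \frac{1}{9}\right) = - \frac{7}{9} \approx -0.77778$)
$a{\left(q,b \right)} = - \frac{7}{9}$
$D{\left(a{\left(15,-13 \right)} \right)} \left(-6 - 10\right) = - \frac{7 \left(-6 - 10\right)}{9} = \left(- \frac{7}{9}\right) \left(-16\right) = \frac{112}{9}$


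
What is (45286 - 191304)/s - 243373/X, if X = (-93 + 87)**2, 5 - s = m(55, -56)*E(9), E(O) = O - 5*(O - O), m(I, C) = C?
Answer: -129133505/18324 ≈ -7047.2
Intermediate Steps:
E(O) = O (E(O) = O - 5*0 = O + 0 = O)
s = 509 (s = 5 - (-56)*9 = 5 - 1*(-504) = 5 + 504 = 509)
X = 36 (X = (-6)**2 = 36)
(45286 - 191304)/s - 243373/X = (45286 - 191304)/509 - 243373/36 = -146018*1/509 - 243373*1/36 = -146018/509 - 243373/36 = -129133505/18324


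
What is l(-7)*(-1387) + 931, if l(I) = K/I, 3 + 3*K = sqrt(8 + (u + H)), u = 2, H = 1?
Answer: 5130/7 + 1387*sqrt(11)/21 ≈ 951.91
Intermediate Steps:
K = -1 + sqrt(11)/3 (K = -1 + sqrt(8 + (2 + 1))/3 = -1 + sqrt(8 + 3)/3 = -1 + sqrt(11)/3 ≈ 0.10554)
l(I) = (-1 + sqrt(11)/3)/I
l(-7)*(-1387) + 931 = ((1/3)*(-3 + sqrt(11))/(-7))*(-1387) + 931 = ((1/3)*(-1/7)*(-3 + sqrt(11)))*(-1387) + 931 = (1/7 - sqrt(11)/21)*(-1387) + 931 = (-1387/7 + 1387*sqrt(11)/21) + 931 = 5130/7 + 1387*sqrt(11)/21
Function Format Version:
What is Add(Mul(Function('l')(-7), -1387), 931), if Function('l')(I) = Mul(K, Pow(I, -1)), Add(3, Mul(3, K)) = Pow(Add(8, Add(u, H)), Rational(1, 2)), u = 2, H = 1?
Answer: Add(Rational(5130, 7), Mul(Rational(1387, 21), Pow(11, Rational(1, 2)))) ≈ 951.91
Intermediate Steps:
K = Add(-1, Mul(Rational(1, 3), Pow(11, Rational(1, 2)))) (K = Add(-1, Mul(Rational(1, 3), Pow(Add(8, Add(2, 1)), Rational(1, 2)))) = Add(-1, Mul(Rational(1, 3), Pow(Add(8, 3), Rational(1, 2)))) = Add(-1, Mul(Rational(1, 3), Pow(11, Rational(1, 2)))) ≈ 0.10554)
Function('l')(I) = Mul(Pow(I, -1), Add(-1, Mul(Rational(1, 3), Pow(11, Rational(1, 2))))) (Function('l')(I) = Mul(Add(-1, Mul(Rational(1, 3), Pow(11, Rational(1, 2)))), Pow(I, -1)) = Mul(Pow(I, -1), Add(-1, Mul(Rational(1, 3), Pow(11, Rational(1, 2))))))
Add(Mul(Function('l')(-7), -1387), 931) = Add(Mul(Mul(Rational(1, 3), Pow(-7, -1), Add(-3, Pow(11, Rational(1, 2)))), -1387), 931) = Add(Mul(Mul(Rational(1, 3), Rational(-1, 7), Add(-3, Pow(11, Rational(1, 2)))), -1387), 931) = Add(Mul(Add(Rational(1, 7), Mul(Rational(-1, 21), Pow(11, Rational(1, 2)))), -1387), 931) = Add(Add(Rational(-1387, 7), Mul(Rational(1387, 21), Pow(11, Rational(1, 2)))), 931) = Add(Rational(5130, 7), Mul(Rational(1387, 21), Pow(11, Rational(1, 2))))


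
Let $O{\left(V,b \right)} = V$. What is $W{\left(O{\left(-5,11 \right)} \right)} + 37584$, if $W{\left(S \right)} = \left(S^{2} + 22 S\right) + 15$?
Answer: $37514$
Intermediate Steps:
$W{\left(S \right)} = 15 + S^{2} + 22 S$
$W{\left(O{\left(-5,11 \right)} \right)} + 37584 = \left(15 + \left(-5\right)^{2} + 22 \left(-5\right)\right) + 37584 = \left(15 + 25 - 110\right) + 37584 = -70 + 37584 = 37514$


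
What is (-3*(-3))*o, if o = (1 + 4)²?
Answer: 225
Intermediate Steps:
o = 25 (o = 5² = 25)
(-3*(-3))*o = -3*(-3)*25 = 9*25 = 225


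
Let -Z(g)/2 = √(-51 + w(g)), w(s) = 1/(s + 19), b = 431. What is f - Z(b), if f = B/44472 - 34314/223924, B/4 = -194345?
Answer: -322794212/18305787 + I*√45898/15 ≈ -17.633 + 14.283*I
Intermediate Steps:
B = -777380 (B = 4*(-194345) = -777380)
f = -322794212/18305787 (f = -777380/44472 - 34314/223924 = -777380*1/44472 - 34314*1/223924 = -194345/11118 - 17157/111962 = -322794212/18305787 ≈ -17.633)
w(s) = 1/(19 + s)
Z(g) = -2*√(-51 + 1/(19 + g))
f - Z(b) = -322794212/18305787 - (-2)*√(-(968 + 51*431)/(19 + 431)) = -322794212/18305787 - (-2)*√(-1*(968 + 21981)/450) = -322794212/18305787 - (-2)*√(-1*1/450*22949) = -322794212/18305787 - (-2)*√(-22949/450) = -322794212/18305787 - (-2)*I*√45898/30 = -322794212/18305787 - (-1)*I*√45898/15 = -322794212/18305787 + I*√45898/15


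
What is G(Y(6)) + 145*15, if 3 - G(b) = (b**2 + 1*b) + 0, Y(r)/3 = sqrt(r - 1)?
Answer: 2133 - 3*sqrt(5) ≈ 2126.3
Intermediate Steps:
Y(r) = 3*sqrt(-1 + r) (Y(r) = 3*sqrt(r - 1) = 3*sqrt(-1 + r))
G(b) = 3 - b - b**2 (G(b) = 3 - ((b**2 + 1*b) + 0) = 3 - ((b**2 + b) + 0) = 3 - ((b + b**2) + 0) = 3 - (b + b**2) = 3 + (-b - b**2) = 3 - b - b**2)
G(Y(6)) + 145*15 = (3 - 3*sqrt(-1 + 6) - (3*sqrt(-1 + 6))**2) + 145*15 = (3 - 3*sqrt(5) - (3*sqrt(5))**2) + 2175 = (3 - 3*sqrt(5) - 1*45) + 2175 = (3 - 3*sqrt(5) - 45) + 2175 = (-42 - 3*sqrt(5)) + 2175 = 2133 - 3*sqrt(5)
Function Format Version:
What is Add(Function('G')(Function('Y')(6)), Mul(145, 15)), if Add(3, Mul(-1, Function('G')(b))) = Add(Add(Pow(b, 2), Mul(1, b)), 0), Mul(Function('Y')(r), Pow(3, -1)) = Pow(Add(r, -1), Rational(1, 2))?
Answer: Add(2133, Mul(-3, Pow(5, Rational(1, 2)))) ≈ 2126.3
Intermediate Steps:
Function('Y')(r) = Mul(3, Pow(Add(-1, r), Rational(1, 2))) (Function('Y')(r) = Mul(3, Pow(Add(r, -1), Rational(1, 2))) = Mul(3, Pow(Add(-1, r), Rational(1, 2))))
Function('G')(b) = Add(3, Mul(-1, b), Mul(-1, Pow(b, 2))) (Function('G')(b) = Add(3, Mul(-1, Add(Add(Pow(b, 2), Mul(1, b)), 0))) = Add(3, Mul(-1, Add(Add(Pow(b, 2), b), 0))) = Add(3, Mul(-1, Add(Add(b, Pow(b, 2)), 0))) = Add(3, Mul(-1, Add(b, Pow(b, 2)))) = Add(3, Add(Mul(-1, b), Mul(-1, Pow(b, 2)))) = Add(3, Mul(-1, b), Mul(-1, Pow(b, 2))))
Add(Function('G')(Function('Y')(6)), Mul(145, 15)) = Add(Add(3, Mul(-1, Mul(3, Pow(Add(-1, 6), Rational(1, 2)))), Mul(-1, Pow(Mul(3, Pow(Add(-1, 6), Rational(1, 2))), 2))), Mul(145, 15)) = Add(Add(3, Mul(-1, Mul(3, Pow(5, Rational(1, 2)))), Mul(-1, Pow(Mul(3, Pow(5, Rational(1, 2))), 2))), 2175) = Add(Add(3, Mul(-3, Pow(5, Rational(1, 2))), Mul(-1, 45)), 2175) = Add(Add(3, Mul(-3, Pow(5, Rational(1, 2))), -45), 2175) = Add(Add(-42, Mul(-3, Pow(5, Rational(1, 2)))), 2175) = Add(2133, Mul(-3, Pow(5, Rational(1, 2))))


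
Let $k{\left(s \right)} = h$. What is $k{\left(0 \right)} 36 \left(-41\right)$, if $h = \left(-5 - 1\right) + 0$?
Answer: $8856$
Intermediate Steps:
$h = -6$ ($h = -6 + 0 = -6$)
$k{\left(s \right)} = -6$
$k{\left(0 \right)} 36 \left(-41\right) = \left(-6\right) 36 \left(-41\right) = \left(-216\right) \left(-41\right) = 8856$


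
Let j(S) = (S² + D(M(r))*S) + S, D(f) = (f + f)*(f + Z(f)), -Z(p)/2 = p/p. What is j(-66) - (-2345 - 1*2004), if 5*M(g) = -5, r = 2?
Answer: 8243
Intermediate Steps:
M(g) = -1 (M(g) = (⅕)*(-5) = -1)
Z(p) = -2 (Z(p) = -2*p/p = -2*1 = -2)
D(f) = 2*f*(-2 + f) (D(f) = (f + f)*(f - 2) = (2*f)*(-2 + f) = 2*f*(-2 + f))
j(S) = S² + 7*S (j(S) = (S² + (2*(-1)*(-2 - 1))*S) + S = (S² + (2*(-1)*(-3))*S) + S = (S² + 6*S) + S = S² + 7*S)
j(-66) - (-2345 - 1*2004) = -66*(7 - 66) - (-2345 - 1*2004) = -66*(-59) - (-2345 - 2004) = 3894 - 1*(-4349) = 3894 + 4349 = 8243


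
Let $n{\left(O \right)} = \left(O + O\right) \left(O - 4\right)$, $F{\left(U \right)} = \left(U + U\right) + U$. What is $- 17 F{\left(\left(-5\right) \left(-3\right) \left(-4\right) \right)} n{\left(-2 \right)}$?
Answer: $73440$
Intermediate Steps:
$F{\left(U \right)} = 3 U$ ($F{\left(U \right)} = 2 U + U = 3 U$)
$n{\left(O \right)} = 2 O \left(-4 + O\right)$
$- 17 F{\left(\left(-5\right) \left(-3\right) \left(-4\right) \right)} n{\left(-2 \right)} = - 17 \cdot 3 \left(-5\right) \left(-3\right) \left(-4\right) 2 \left(-2\right) \left(-4 - 2\right) = - 17 \cdot 3 \cdot 15 \left(-4\right) 2 \left(-2\right) \left(-6\right) = - 17 \cdot 3 \left(-60\right) 24 = \left(-17\right) \left(-180\right) 24 = 3060 \cdot 24 = 73440$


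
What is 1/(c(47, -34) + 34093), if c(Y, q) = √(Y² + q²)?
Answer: 34093/1162329284 - √3365/1162329284 ≈ 2.9282e-5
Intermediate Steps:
1/(c(47, -34) + 34093) = 1/(√(47² + (-34)²) + 34093) = 1/(√(2209 + 1156) + 34093) = 1/(√3365 + 34093) = 1/(34093 + √3365)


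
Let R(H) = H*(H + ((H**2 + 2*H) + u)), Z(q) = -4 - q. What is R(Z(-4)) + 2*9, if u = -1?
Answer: 18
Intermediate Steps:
R(H) = H*(-1 + H**2 + 3*H) (R(H) = H*(H + ((H**2 + 2*H) - 1)) = H*(H + (-1 + H**2 + 2*H)) = H*(-1 + H**2 + 3*H))
R(Z(-4)) + 2*9 = (-4 - 1*(-4))*(-1 + (-4 - 1*(-4))**2 + 3*(-4 - 1*(-4))) + 2*9 = (-4 + 4)*(-1 + (-4 + 4)**2 + 3*(-4 + 4)) + 18 = 0*(-1 + 0**2 + 3*0) + 18 = 0*(-1 + 0 + 0) + 18 = 0*(-1) + 18 = 0 + 18 = 18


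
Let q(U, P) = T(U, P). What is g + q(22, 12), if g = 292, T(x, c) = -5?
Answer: 287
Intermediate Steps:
q(U, P) = -5
g + q(22, 12) = 292 - 5 = 287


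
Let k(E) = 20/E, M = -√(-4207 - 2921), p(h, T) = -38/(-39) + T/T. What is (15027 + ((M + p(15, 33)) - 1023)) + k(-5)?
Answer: 546077/39 - 18*I*√22 ≈ 14002.0 - 84.427*I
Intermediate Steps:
p(h, T) = 77/39 (p(h, T) = -38*(-1/39) + 1 = 38/39 + 1 = 77/39)
M = -18*I*√22 (M = -√(-7128) = -18*I*√22 ≈ -84.427*I)
(15027 + ((M + p(15, 33)) - 1023)) + k(-5) = (15027 + ((-18*I*√22 + 77/39) - 1023)) + 20/(-5) = (15027 + ((77/39 - 18*I*√22) - 1023)) + 20*(-⅕) = (15027 + (-39820/39 - 18*I*√22)) - 4 = (546233/39 - 18*I*√22) - 4 = 546077/39 - 18*I*√22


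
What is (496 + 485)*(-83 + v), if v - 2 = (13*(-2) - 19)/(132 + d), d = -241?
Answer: -79056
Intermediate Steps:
v = 263/109 (v = 2 + (13*(-2) - 19)/(132 - 241) = 2 + (-26 - 19)/(-109) = 2 - 45*(-1/109) = 2 + 45/109 = 263/109 ≈ 2.4128)
(496 + 485)*(-83 + v) = (496 + 485)*(-83 + 263/109) = 981*(-8784/109) = -79056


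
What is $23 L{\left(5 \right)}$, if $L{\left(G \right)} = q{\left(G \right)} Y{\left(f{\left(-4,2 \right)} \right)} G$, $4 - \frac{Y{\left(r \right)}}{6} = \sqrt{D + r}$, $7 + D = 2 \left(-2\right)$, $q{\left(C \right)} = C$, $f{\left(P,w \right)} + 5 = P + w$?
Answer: $13800 - 10350 i \sqrt{2} \approx 13800.0 - 14637.0 i$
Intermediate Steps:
$f{\left(P,w \right)} = -5 + P + w$ ($f{\left(P,w \right)} = -5 + \left(P + w\right) = -5 + P + w$)
$D = -11$ ($D = -7 + 2 \left(-2\right) = -7 - 4 = -11$)
$Y{\left(r \right)} = 24 - 6 \sqrt{-11 + r}$
$L{\left(G \right)} = G^{2} \left(24 - 18 i \sqrt{2}\right)$ ($L{\left(G \right)} = G \left(24 - 6 \sqrt{-11 - 7}\right) G = G \left(24 - 6 \sqrt{-18}\right) G = G \left(24 - 6 \cdot 3 i \sqrt{2}\right) G = G \left(24 - 18 i \sqrt{2}\right) G = G^{2} \left(24 - 18 i \sqrt{2}\right)$)
$23 L{\left(5 \right)} = 23 \cdot 5^{2} \left(24 - 18 i \sqrt{2}\right) = 23 \cdot 25 \left(24 - 18 i \sqrt{2}\right) = 23 \left(600 - 450 i \sqrt{2}\right) = 13800 - 10350 i \sqrt{2}$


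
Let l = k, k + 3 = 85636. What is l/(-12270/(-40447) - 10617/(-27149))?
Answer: 94033220771699/762544029 ≈ 1.2332e+5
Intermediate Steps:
k = 85633 (k = -3 + 85636 = 85633)
l = 85633
l/(-12270/(-40447) - 10617/(-27149)) = 85633/(-12270/(-40447) - 10617/(-27149)) = 85633/(-12270*(-1/40447) - 10617*(-1/27149)) = 85633/(12270/40447 + 10617/27149) = 85633/(762544029/1098095603) = 85633*(1098095603/762544029) = 94033220771699/762544029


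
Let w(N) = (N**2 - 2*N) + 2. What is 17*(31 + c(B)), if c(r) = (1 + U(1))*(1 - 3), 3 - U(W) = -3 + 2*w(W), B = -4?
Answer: 357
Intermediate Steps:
w(N) = 2 + N**2 - 2*N
U(W) = 2 - 2*W**2 + 4*W (U(W) = 3 - (-3 + 2*(2 + W**2 - 2*W)) = 3 - (-3 + (4 - 4*W + 2*W**2)) = 3 - (1 - 4*W + 2*W**2) = 3 + (-1 - 2*W**2 + 4*W) = 2 - 2*W**2 + 4*W)
c(r) = -10 (c(r) = (1 + (2 - 2*1**2 + 4*1))*(1 - 3) = (1 + (2 - 2*1 + 4))*(-2) = (1 + (2 - 2 + 4))*(-2) = (1 + 4)*(-2) = 5*(-2) = -10)
17*(31 + c(B)) = 17*(31 - 10) = 17*21 = 357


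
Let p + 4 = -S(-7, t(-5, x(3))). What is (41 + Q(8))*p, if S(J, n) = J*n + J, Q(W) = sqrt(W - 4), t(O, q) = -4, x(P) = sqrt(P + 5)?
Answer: -1075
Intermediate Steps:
x(P) = sqrt(5 + P)
Q(W) = sqrt(-4 + W)
S(J, n) = J + J*n
p = -25 (p = -4 - (-7)*(1 - 4) = -4 - (-7)*(-3) = -4 - 1*21 = -4 - 21 = -25)
(41 + Q(8))*p = (41 + sqrt(-4 + 8))*(-25) = (41 + sqrt(4))*(-25) = (41 + 2)*(-25) = 43*(-25) = -1075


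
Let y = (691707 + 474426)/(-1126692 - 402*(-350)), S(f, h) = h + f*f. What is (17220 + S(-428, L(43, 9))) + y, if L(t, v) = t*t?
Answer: 66472891281/328664 ≈ 2.0225e+5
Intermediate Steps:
L(t, v) = t²
S(f, h) = h + f²
y = -388711/328664 (y = 1166133/(-1126692 + 140700) = 1166133/(-985992) = 1166133*(-1/985992) = -388711/328664 ≈ -1.1827)
(17220 + S(-428, L(43, 9))) + y = (17220 + (43² + (-428)²)) - 388711/328664 = (17220 + (1849 + 183184)) - 388711/328664 = (17220 + 185033) - 388711/328664 = 202253 - 388711/328664 = 66472891281/328664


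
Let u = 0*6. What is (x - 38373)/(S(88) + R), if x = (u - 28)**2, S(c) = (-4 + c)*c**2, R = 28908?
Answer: -37589/679404 ≈ -0.055326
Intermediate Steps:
u = 0
S(c) = c**2*(-4 + c)
x = 784 (x = (0 - 28)**2 = (-28)**2 = 784)
(x - 38373)/(S(88) + R) = (784 - 38373)/(88**2*(-4 + 88) + 28908) = -37589/(7744*84 + 28908) = -37589/(650496 + 28908) = -37589/679404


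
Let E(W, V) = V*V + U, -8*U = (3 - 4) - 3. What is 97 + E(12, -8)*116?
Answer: 7579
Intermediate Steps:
U = 1/2 (U = -((3 - 4) - 3)/8 = -(-1 - 3)/8 = -1/8*(-4) = 1/2 ≈ 0.50000)
E(W, V) = 1/2 + V**2 (E(W, V) = V*V + 1/2 = V**2 + 1/2 = 1/2 + V**2)
97 + E(12, -8)*116 = 97 + (1/2 + (-8)**2)*116 = 97 + (1/2 + 64)*116 = 97 + (129/2)*116 = 97 + 7482 = 7579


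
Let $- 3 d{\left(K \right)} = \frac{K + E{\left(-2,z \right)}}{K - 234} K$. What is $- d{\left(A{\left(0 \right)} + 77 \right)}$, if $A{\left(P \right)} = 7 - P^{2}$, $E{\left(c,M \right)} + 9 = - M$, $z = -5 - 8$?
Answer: $- \frac{1232}{75} \approx -16.427$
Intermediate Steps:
$z = -13$ ($z = -5 - 8 = -13$)
$E{\left(c,M \right)} = -9 - M$
$d{\left(K \right)} = - \frac{K \left(4 + K\right)}{3 \left(-234 + K\right)}$ ($d{\left(K \right)} = - \frac{\frac{K - -4}{K - 234} K}{3} = - \frac{\frac{K + \left(-9 + 13\right)}{-234 + K} K}{3} = - \frac{\frac{K + 4}{-234 + K} K}{3} = - \frac{\frac{4 + K}{-234 + K} K}{3} = - \frac{K \frac{1}{-234 + K} \left(4 + K\right)}{3} = - \frac{K \left(4 + K\right)}{3 \left(-234 + K\right)}$)
$- d{\left(A{\left(0 \right)} + 77 \right)} = - \frac{\left(-1\right) \left(\left(7 - 0^{2}\right) + 77\right) \left(4 + \left(\left(7 - 0^{2}\right) + 77\right)\right)}{-702 + 3 \left(\left(7 - 0^{2}\right) + 77\right)} = - \frac{\left(-1\right) \left(\left(7 - 0\right) + 77\right) \left(4 + \left(\left(7 - 0\right) + 77\right)\right)}{-702 + 3 \left(\left(7 - 0\right) + 77\right)} = - \frac{\left(-1\right) \left(\left(7 + 0\right) + 77\right) \left(4 + \left(\left(7 + 0\right) + 77\right)\right)}{-702 + 3 \left(\left(7 + 0\right) + 77\right)} = - \frac{\left(-1\right) \left(7 + 77\right) \left(4 + \left(7 + 77\right)\right)}{-702 + 3 \left(7 + 77\right)} = - \frac{\left(-1\right) 84 \left(4 + 84\right)}{-702 + 3 \cdot 84} = - \frac{\left(-1\right) 84 \cdot 88}{-702 + 252} = - \frac{\left(-1\right) 84 \cdot 88}{-450} = - \frac{\left(-1\right) 84 \left(-1\right) 88}{450} = \left(-1\right) \frac{1232}{75} = - \frac{1232}{75}$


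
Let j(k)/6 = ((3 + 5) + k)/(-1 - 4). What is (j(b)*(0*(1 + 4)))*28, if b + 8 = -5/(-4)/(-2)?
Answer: 0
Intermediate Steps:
b = -69/8 (b = -8 - 5/(-4)/(-2) = -8 - 5*(-¼)*(-½) = -8 + (5/4)*(-½) = -8 - 5/8 = -69/8 ≈ -8.6250)
j(k) = -48/5 - 6*k/5 (j(k) = 6*(((3 + 5) + k)/(-1 - 4)) = 6*((8 + k)/(-5)) = 6*((8 + k)*(-⅕)) = 6*(-8/5 - k/5) = -48/5 - 6*k/5)
(j(b)*(0*(1 + 4)))*28 = ((-48/5 - 6/5*(-69/8))*(0*(1 + 4)))*28 = ((-48/5 + 207/20)*(0*5))*28 = ((¾)*0)*28 = 0*28 = 0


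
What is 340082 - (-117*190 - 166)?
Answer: 362478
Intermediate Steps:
340082 - (-117*190 - 166) = 340082 - (-22230 - 166) = 340082 - 1*(-22396) = 340082 + 22396 = 362478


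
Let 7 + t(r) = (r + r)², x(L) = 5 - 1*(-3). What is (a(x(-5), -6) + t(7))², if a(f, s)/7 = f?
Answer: 60025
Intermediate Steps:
x(L) = 8 (x(L) = 5 + 3 = 8)
a(f, s) = 7*f
t(r) = -7 + 4*r² (t(r) = -7 + (r + r)² = -7 + (2*r)² = -7 + 4*r²)
(a(x(-5), -6) + t(7))² = (7*8 + (-7 + 4*7²))² = (56 + (-7 + 4*49))² = (56 + (-7 + 196))² = (56 + 189)² = 245² = 60025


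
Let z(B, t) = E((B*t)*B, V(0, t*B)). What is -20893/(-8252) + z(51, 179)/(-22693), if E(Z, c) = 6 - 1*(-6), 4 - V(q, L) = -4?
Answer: 229775/90772 ≈ 2.5313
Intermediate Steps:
V(q, L) = 8 (V(q, L) = 4 - 1*(-4) = 4 + 4 = 8)
E(Z, c) = 12 (E(Z, c) = 6 + 6 = 12)
z(B, t) = 12
-20893/(-8252) + z(51, 179)/(-22693) = -20893/(-8252) + 12/(-22693) = -20893*(-1/8252) + 12*(-1/22693) = 20893/8252 - 12/22693 = 229775/90772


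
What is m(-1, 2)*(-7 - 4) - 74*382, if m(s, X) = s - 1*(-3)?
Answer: -28290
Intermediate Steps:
m(s, X) = 3 + s (m(s, X) = s + 3 = 3 + s)
m(-1, 2)*(-7 - 4) - 74*382 = (3 - 1)*(-7 - 4) - 74*382 = 2*(-11) - 28268 = -22 - 28268 = -28290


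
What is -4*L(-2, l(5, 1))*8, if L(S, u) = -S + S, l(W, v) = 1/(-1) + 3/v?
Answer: 0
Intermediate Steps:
l(W, v) = -1 + 3/v (l(W, v) = 1*(-1) + 3/v = -1 + 3/v)
L(S, u) = 0
-4*L(-2, l(5, 1))*8 = -4*0*8 = 0*8 = 0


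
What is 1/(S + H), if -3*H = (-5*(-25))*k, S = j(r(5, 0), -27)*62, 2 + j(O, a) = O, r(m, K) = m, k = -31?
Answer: 3/4433 ≈ 0.00067674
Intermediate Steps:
j(O, a) = -2 + O
S = 186 (S = (-2 + 5)*62 = 3*62 = 186)
H = 3875/3 (H = -(-5*(-25))*(-31)/3 = -125*(-31)/3 = -1/3*(-3875) = 3875/3 ≈ 1291.7)
1/(S + H) = 1/(186 + 3875/3) = 1/(4433/3) = 3/4433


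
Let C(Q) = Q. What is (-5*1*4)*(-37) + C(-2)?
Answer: 738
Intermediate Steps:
(-5*1*4)*(-37) + C(-2) = (-5*1*4)*(-37) - 2 = -5*4*(-37) - 2 = -20*(-37) - 2 = 740 - 2 = 738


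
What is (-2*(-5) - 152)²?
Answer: 20164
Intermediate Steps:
(-2*(-5) - 152)² = (10 - 152)² = (-142)² = 20164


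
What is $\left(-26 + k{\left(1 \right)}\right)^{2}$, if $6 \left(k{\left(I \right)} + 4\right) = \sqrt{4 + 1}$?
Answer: $\frac{\left(180 - \sqrt{5}\right)^{2}}{36} \approx 877.78$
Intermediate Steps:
$k{\left(I \right)} = -4 + \frac{\sqrt{5}}{6}$ ($k{\left(I \right)} = -4 + \frac{\sqrt{4 + 1}}{6} = -4 + \frac{\sqrt{5}}{6}$)
$\left(-26 + k{\left(1 \right)}\right)^{2} = \left(-26 - \left(4 - \frac{\sqrt{5}}{6}\right)\right)^{2} = \left(-30 + \frac{\sqrt{5}}{6}\right)^{2}$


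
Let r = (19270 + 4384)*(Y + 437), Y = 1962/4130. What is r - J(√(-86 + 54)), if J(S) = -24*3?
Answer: 21368841124/2065 ≈ 1.0348e+7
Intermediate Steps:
Y = 981/2065 (Y = 1962*(1/4130) = 981/2065 ≈ 0.47506)
J(S) = -72
r = 21368692444/2065 (r = (19270 + 4384)*(981/2065 + 437) = 23654*(903386/2065) = 21368692444/2065 ≈ 1.0348e+7)
r - J(√(-86 + 54)) = 21368692444/2065 - 1*(-72) = 21368692444/2065 + 72 = 21368841124/2065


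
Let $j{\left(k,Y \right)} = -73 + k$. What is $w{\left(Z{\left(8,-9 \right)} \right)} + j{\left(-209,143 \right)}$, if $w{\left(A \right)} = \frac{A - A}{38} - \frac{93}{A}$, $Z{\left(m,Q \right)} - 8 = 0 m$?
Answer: $- \frac{2349}{8} \approx -293.63$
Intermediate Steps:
$Z{\left(m,Q \right)} = 8$ ($Z{\left(m,Q \right)} = 8 + 0 m = 8 + 0 = 8$)
$w{\left(A \right)} = - \frac{93}{A}$ ($w{\left(A \right)} = 0 \cdot \frac{1}{38} - \frac{93}{A} = 0 - \frac{93}{A} = - \frac{93}{A}$)
$w{\left(Z{\left(8,-9 \right)} \right)} + j{\left(-209,143 \right)} = - \frac{93}{8} - 282 = - \frac{2349}{8}$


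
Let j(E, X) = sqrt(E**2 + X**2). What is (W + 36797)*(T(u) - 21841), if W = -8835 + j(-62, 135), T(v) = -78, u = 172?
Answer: -612899078 - 21919*sqrt(22069) ≈ -6.1616e+8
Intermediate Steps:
W = -8835 + sqrt(22069) (W = -8835 + sqrt((-62)**2 + 135**2) = -8835 + sqrt(3844 + 18225) = -8835 + sqrt(22069) ≈ -8686.4)
(W + 36797)*(T(u) - 21841) = ((-8835 + sqrt(22069)) + 36797)*(-78 - 21841) = (27962 + sqrt(22069))*(-21919) = -612899078 - 21919*sqrt(22069)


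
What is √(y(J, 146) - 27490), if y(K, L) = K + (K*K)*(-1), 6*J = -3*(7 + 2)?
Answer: I*√110059/2 ≈ 165.88*I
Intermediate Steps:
J = -9/2 (J = (-3*(7 + 2))/6 = (-3*9)/6 = (⅙)*(-27) = -9/2 ≈ -4.5000)
y(K, L) = K - K² (y(K, L) = K + K²*(-1) = K - K²)
√(y(J, 146) - 27490) = √(-9*(1 - 1*(-9/2))/2 - 27490) = √(-9*(1 + 9/2)/2 - 27490) = √(-9/2*11/2 - 27490) = √(-99/4 - 27490) = √(-110059/4) = I*√110059/2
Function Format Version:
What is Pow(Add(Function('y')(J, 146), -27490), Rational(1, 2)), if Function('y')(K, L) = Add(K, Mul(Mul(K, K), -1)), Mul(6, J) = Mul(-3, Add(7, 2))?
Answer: Mul(Rational(1, 2), I, Pow(110059, Rational(1, 2))) ≈ Mul(165.88, I)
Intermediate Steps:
J = Rational(-9, 2) (J = Mul(Rational(1, 6), Mul(-3, Add(7, 2))) = Mul(Rational(1, 6), Mul(-3, 9)) = Mul(Rational(1, 6), -27) = Rational(-9, 2) ≈ -4.5000)
Function('y')(K, L) = Add(K, Mul(-1, Pow(K, 2))) (Function('y')(K, L) = Add(K, Mul(Pow(K, 2), -1)) = Add(K, Mul(-1, Pow(K, 2))))
Pow(Add(Function('y')(J, 146), -27490), Rational(1, 2)) = Pow(Add(Mul(Rational(-9, 2), Add(1, Mul(-1, Rational(-9, 2)))), -27490), Rational(1, 2)) = Pow(Add(Mul(Rational(-9, 2), Add(1, Rational(9, 2))), -27490), Rational(1, 2)) = Pow(Add(Mul(Rational(-9, 2), Rational(11, 2)), -27490), Rational(1, 2)) = Pow(Add(Rational(-99, 4), -27490), Rational(1, 2)) = Pow(Rational(-110059, 4), Rational(1, 2)) = Mul(Rational(1, 2), I, Pow(110059, Rational(1, 2)))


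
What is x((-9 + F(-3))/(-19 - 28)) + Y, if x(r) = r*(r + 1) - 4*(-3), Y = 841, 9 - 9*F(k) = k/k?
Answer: 152662645/178929 ≈ 853.20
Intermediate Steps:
F(k) = 8/9 (F(k) = 1 - k/(9*k) = 1 - ⅑*1 = 1 - ⅑ = 8/9)
x(r) = 12 + r*(1 + r) (x(r) = r*(1 + r) + 12 = 12 + r*(1 + r))
x((-9 + F(-3))/(-19 - 28)) + Y = (12 + (-9 + 8/9)/(-19 - 28) + ((-9 + 8/9)/(-19 - 28))²) + 841 = (12 - 73/9/(-47) + (-73/9/(-47))²) + 841 = (12 - 73/9*(-1/47) + (-73/9*(-1/47))²) + 841 = (12 + 73/423 + (73/423)²) + 841 = (12 + 73/423 + 5329/178929) + 841 = 2183356/178929 + 841 = 152662645/178929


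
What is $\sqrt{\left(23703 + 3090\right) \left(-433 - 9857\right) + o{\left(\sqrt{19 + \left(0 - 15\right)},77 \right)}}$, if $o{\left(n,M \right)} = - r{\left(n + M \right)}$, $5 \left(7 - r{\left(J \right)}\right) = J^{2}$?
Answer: $\frac{2 i \sqrt{1723117055}}{5} \approx 16604.0 i$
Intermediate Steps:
$r{\left(J \right)} = 7 - \frac{J^{2}}{5}$
$o{\left(n,M \right)} = -7 + \frac{\left(M + n\right)^{2}}{5}$ ($o{\left(n,M \right)} = - (7 - \frac{\left(n + M\right)^{2}}{5}) = - (7 - \frac{\left(M + n\right)^{2}}{5}) = -7 + \frac{\left(M + n\right)^{2}}{5}$)
$\sqrt{\left(23703 + 3090\right) \left(-433 - 9857\right) + o{\left(\sqrt{19 + \left(0 - 15\right)},77 \right)}} = \sqrt{\left(23703 + 3090\right) \left(-433 - 9857\right) - \left(7 - \frac{\left(77 + \sqrt{19 + \left(0 - 15\right)}\right)^{2}}{5}\right)} = \sqrt{26793 \left(-10290\right) - \left(7 - \frac{\left(77 + \sqrt{19 + \left(0 - 15\right)}\right)^{2}}{5}\right)} = \sqrt{-275699970 - \left(7 - \frac{\left(77 + \sqrt{19 - 15}\right)^{2}}{5}\right)} = \sqrt{-275699970 - \left(7 - \frac{\left(77 + \sqrt{4}\right)^{2}}{5}\right)} = \sqrt{-275699970 - \left(7 - \frac{\left(77 + 2\right)^{2}}{5}\right)} = \sqrt{-275699970 - \left(7 - \frac{79^{2}}{5}\right)} = \sqrt{-275699970 + \left(-7 + \frac{1}{5} \cdot 6241\right)} = \sqrt{-275699970 + \left(-7 + \frac{6241}{5}\right)} = \sqrt{-275699970 + \frac{6206}{5}} = \sqrt{- \frac{1378493644}{5}} = \frac{2 i \sqrt{1723117055}}{5}$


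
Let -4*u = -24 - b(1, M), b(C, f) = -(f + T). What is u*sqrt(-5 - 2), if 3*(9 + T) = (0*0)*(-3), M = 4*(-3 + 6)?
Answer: 21*I*sqrt(7)/4 ≈ 13.89*I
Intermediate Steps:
M = 12 (M = 4*3 = 12)
T = -9 (T = -9 + ((0*0)*(-3))/3 = -9 + (0*(-3))/3 = -9 + (1/3)*0 = -9 + 0 = -9)
b(C, f) = 9 - f (b(C, f) = -(f - 9) = -(-9 + f) = 9 - f)
u = 21/4 (u = -(-24 - (9 - 1*12))/4 = -(-24 - (9 - 12))/4 = -(-24 - 1*(-3))/4 = -(-24 + 3)/4 = -1/4*(-21) = 21/4 ≈ 5.2500)
u*sqrt(-5 - 2) = 21*sqrt(-5 - 2)/4 = 21*sqrt(-7)/4 = 21*(I*sqrt(7))/4 = 21*I*sqrt(7)/4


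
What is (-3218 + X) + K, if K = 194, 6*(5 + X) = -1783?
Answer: -19957/6 ≈ -3326.2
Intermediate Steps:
X = -1813/6 (X = -5 + (⅙)*(-1783) = -5 - 1783/6 = -1813/6 ≈ -302.17)
(-3218 + X) + K = (-3218 - 1813/6) + 194 = -21121/6 + 194 = -19957/6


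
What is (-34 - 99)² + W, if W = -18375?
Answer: -686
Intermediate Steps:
(-34 - 99)² + W = (-34 - 99)² - 18375 = (-133)² - 18375 = 17689 - 18375 = -686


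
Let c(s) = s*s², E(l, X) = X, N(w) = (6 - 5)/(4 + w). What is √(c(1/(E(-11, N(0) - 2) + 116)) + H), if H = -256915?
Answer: 3*I*√1245121556879963/208849 ≈ 506.87*I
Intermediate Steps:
N(w) = 1/(4 + w)
c(s) = s³
√(c(1/(E(-11, N(0) - 2) + 116)) + H) = √((1/((1/(4 + 0) - 2) + 116))³ - 256915) = √((1/((1/4 - 2) + 116))³ - 256915) = √((1/((¼ - 2) + 116))³ - 256915) = √((1/(-7/4 + 116))³ - 256915) = √((1/(457/4))³ - 256915) = √((4/457)³ - 256915) = √(64/95443993 - 256915) = √(-24520993461531/95443993) = 3*I*√1245121556879963/208849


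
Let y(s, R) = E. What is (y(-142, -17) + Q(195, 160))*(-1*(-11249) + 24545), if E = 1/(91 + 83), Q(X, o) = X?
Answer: 607263107/87 ≈ 6.9800e+6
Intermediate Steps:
E = 1/174 ≈ 0.0057471
y(s, R) = 1/174
(y(-142, -17) + Q(195, 160))*(-1*(-11249) + 24545) = (1/174 + 195)*(-1*(-11249) + 24545) = 33931*(11249 + 24545)/174 = (33931/174)*35794 = 607263107/87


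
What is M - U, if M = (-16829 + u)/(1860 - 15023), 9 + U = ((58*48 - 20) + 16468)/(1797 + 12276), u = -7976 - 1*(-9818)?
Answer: 1624947326/185242899 ≈ 8.7720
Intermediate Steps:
u = 1842 (u = -7976 + 9818 = 1842)
U = -107425/14073 (U = -9 + ((58*48 - 20) + 16468)/(1797 + 12276) = -9 + ((2784 - 20) + 16468)/14073 = -9 + (2764 + 16468)*(1/14073) = -9 + 19232*(1/14073) = -9 + 19232/14073 = -107425/14073 ≈ -7.6334)
M = 14987/13163 (M = (-16829 + 1842)/(1860 - 15023) = -14987/(-13163) = -14987*(-1/13163) = 14987/13163 ≈ 1.1386)
M - U = 14987/13163 - 1*(-107425/14073) = 14987/13163 + 107425/14073 = 1624947326/185242899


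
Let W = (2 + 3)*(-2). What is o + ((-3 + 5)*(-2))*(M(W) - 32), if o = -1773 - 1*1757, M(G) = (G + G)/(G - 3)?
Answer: -44306/13 ≈ -3408.2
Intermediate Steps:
W = -10 (W = 5*(-2) = -10)
M(G) = 2*G/(-3 + G) (M(G) = (2*G)/(-3 + G) = 2*G/(-3 + G))
o = -3530 (o = -1773 - 1757 = -3530)
o + ((-3 + 5)*(-2))*(M(W) - 32) = -3530 + ((-3 + 5)*(-2))*(2*(-10)/(-3 - 10) - 32) = -3530 + (2*(-2))*(2*(-10)/(-13) - 32) = -3530 - 4*(2*(-10)*(-1/13) - 32) = -3530 - 4*(20/13 - 32) = -3530 - 4*(-396/13) = -3530 + 1584/13 = -44306/13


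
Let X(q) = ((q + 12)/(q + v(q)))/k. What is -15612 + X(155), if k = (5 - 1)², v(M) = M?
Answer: -77435353/4960 ≈ -15612.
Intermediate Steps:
k = 16 (k = 4² = 16)
X(q) = (12 + q)/(32*q) (X(q) = ((q + 12)/(q + q))/16 = ((12 + q)/((2*q)))*(1/16) = ((12 + q)*(1/(2*q)))*(1/16) = ((12 + q)/(2*q))*(1/16) = (12 + q)/(32*q))
-15612 + X(155) = -15612 + (1/32)*(12 + 155)/155 = -15612 + (1/32)*(1/155)*167 = -15612 + 167/4960 = -77435353/4960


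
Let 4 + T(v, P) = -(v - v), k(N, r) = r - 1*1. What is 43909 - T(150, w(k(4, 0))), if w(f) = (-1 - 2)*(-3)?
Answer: 43913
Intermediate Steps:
k(N, r) = -1 + r (k(N, r) = r - 1 = -1 + r)
w(f) = 9 (w(f) = -3*(-3) = 9)
T(v, P) = -4 (T(v, P) = -4 - (v - v) = -4 - 1*0 = -4 + 0 = -4)
43909 - T(150, w(k(4, 0))) = 43909 - 1*(-4) = 43909 + 4 = 43913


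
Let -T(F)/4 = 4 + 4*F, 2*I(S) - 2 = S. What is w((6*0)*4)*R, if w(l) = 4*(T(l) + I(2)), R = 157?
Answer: -8792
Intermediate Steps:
I(S) = 1 + S/2
T(F) = -16 - 16*F (T(F) = -4*(4 + 4*F) = -16 - 16*F)
w(l) = -56 - 64*l (w(l) = 4*((-16 - 16*l) + (1 + (1/2)*2)) = 4*((-16 - 16*l) + (1 + 1)) = 4*((-16 - 16*l) + 2) = 4*(-14 - 16*l) = -56 - 64*l)
w((6*0)*4)*R = (-56 - 64*6*0*4)*157 = (-56 - 0*4)*157 = (-56 - 64*0)*157 = (-56 + 0)*157 = -56*157 = -8792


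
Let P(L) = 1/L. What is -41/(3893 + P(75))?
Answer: -3075/291976 ≈ -0.010532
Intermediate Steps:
-41/(3893 + P(75)) = -41/(3893 + 1/75) = -41/(291976/75) = (75/291976)*(-41) = -3075/291976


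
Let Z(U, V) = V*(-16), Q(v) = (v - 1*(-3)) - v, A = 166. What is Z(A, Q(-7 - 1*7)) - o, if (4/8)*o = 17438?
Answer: -34924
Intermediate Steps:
o = 34876 (o = 2*17438 = 34876)
Q(v) = 3 (Q(v) = (v + 3) - v = (3 + v) - v = 3)
Z(U, V) = -16*V
Z(A, Q(-7 - 1*7)) - o = -16*3 - 1*34876 = -48 - 34876 = -34924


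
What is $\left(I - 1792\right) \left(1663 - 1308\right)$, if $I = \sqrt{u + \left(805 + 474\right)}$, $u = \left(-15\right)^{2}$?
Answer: $-636160 + 1420 \sqrt{94} \approx -6.2239 \cdot 10^{5}$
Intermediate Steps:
$u = 225$
$I = 4 \sqrt{94}$ ($I = \sqrt{225 + \left(805 + 474\right)} = \sqrt{225 + 1279} = \sqrt{1504} = 4 \sqrt{94} \approx 38.781$)
$\left(I - 1792\right) \left(1663 - 1308\right) = \left(4 \sqrt{94} - 1792\right) \left(1663 - 1308\right) = \left(-1792 + 4 \sqrt{94}\right) 355 = -636160 + 1420 \sqrt{94}$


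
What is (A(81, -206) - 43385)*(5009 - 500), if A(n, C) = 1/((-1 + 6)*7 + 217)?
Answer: -5477442519/28 ≈ -1.9562e+8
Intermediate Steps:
A(n, C) = 1/252 (A(n, C) = 1/(5*7 + 217) = 1/(35 + 217) = 1/252)
(A(81, -206) - 43385)*(5009 - 500) = (1/252 - 43385)*(5009 - 500) = -10933019/252*4509 = -5477442519/28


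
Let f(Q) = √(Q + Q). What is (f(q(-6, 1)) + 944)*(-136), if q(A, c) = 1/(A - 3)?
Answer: -128384 - 136*I*√2/3 ≈ -1.2838e+5 - 64.111*I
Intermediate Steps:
q(A, c) = 1/(-3 + A)
f(Q) = √2*√Q (f(Q) = √(2*Q) = √2*√Q)
(f(q(-6, 1)) + 944)*(-136) = (√2*√(1/(-3 - 6)) + 944)*(-136) = (√2*√(1/(-9)) + 944)*(-136) = (√2*√(-⅑) + 944)*(-136) = (√2*(I/3) + 944)*(-136) = (I*√2/3 + 944)*(-136) = (944 + I*√2/3)*(-136) = -128384 - 136*I*√2/3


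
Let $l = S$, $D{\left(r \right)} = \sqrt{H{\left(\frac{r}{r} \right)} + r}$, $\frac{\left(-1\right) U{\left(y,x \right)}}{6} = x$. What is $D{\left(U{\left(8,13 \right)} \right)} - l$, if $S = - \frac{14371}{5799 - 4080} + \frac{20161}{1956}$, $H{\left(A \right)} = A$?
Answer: $- \frac{2182361}{1120788} + i \sqrt{77} \approx -1.9472 + 8.775 i$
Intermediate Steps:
$U{\left(y,x \right)} = - 6 x$
$D{\left(r \right)} = \sqrt{1 + r}$ ($D{\left(r \right)} = \sqrt{\frac{r}{r} + r} = \sqrt{1 + r}$)
$S = \frac{2182361}{1120788}$ ($S = - \frac{14371}{1719} + 20161 \cdot \frac{1}{1956} = \left(-14371\right) \frac{1}{1719} + \frac{20161}{1956} = - \frac{14371}{1719} + \frac{20161}{1956} = \frac{2182361}{1120788} \approx 1.9472$)
$l = \frac{2182361}{1120788} \approx 1.9472$
$D{\left(U{\left(8,13 \right)} \right)} - l = \sqrt{1 - 78} - \frac{2182361}{1120788} = \sqrt{-77} - \frac{2182361}{1120788} = i \sqrt{77} - \frac{2182361}{1120788} = - \frac{2182361}{1120788} + i \sqrt{77}$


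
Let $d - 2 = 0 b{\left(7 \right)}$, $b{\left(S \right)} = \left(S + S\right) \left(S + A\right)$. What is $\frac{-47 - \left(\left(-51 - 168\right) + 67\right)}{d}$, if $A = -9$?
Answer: $\frac{105}{2} \approx 52.5$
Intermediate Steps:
$b{\left(S \right)} = 2 S \left(-9 + S\right)$ ($b{\left(S \right)} = \left(S + S\right) \left(S - 9\right) = 2 S \left(-9 + S\right)$)
$d = 2$ ($d = 2 + 0 \cdot 2 \cdot 7 \left(-9 + 7\right) = 2 + 0 \cdot 2 \cdot 7 \left(-2\right) = 2 + 0 \left(-28\right) = 2 + 0 = 2$)
$\frac{-47 - \left(\left(-51 - 168\right) + 67\right)}{d} = \frac{-47 - \left(\left(-51 - 168\right) + 67\right)}{2} = \left(-47 - \left(-219 + 67\right)\right) \frac{1}{2} = \left(-47 - -152\right) \frac{1}{2} = \left(-47 + 152\right) \frac{1}{2} = 105 \cdot \frac{1}{2} = \frac{105}{2}$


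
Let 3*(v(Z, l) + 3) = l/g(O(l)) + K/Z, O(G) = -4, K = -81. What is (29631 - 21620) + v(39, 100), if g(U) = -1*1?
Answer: 310985/39 ≈ 7974.0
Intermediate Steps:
g(U) = -1
v(Z, l) = -3 - 27/Z - l/3 (v(Z, l) = -3 + (l/(-1) - 81/Z)/3 = -3 + (l*(-1) - 81/Z)/3 = -3 + (-l - 81/Z)/3 = -3 + (-27/Z - l/3) = -3 - 27/Z - l/3)
(29631 - 21620) + v(39, 100) = (29631 - 21620) + (-3 - 27/39 - 1/3*100) = 8011 + (-3 - 27*1/39 - 100/3) = 8011 + (-3 - 9/13 - 100/3) = 8011 - 1444/39 = 310985/39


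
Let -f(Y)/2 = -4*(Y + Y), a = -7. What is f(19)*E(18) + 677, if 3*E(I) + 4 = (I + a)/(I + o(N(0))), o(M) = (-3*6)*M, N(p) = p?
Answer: 9007/27 ≈ 333.59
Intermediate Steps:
o(M) = -18*M
f(Y) = 16*Y (f(Y) = -(-8)*(Y + Y) = -(-8)*2*Y = -(-16)*Y = 16*Y)
E(I) = -4/3 + (-7 + I)/(3*I) (E(I) = -4/3 + ((I - 7)/(I - 18*0))/3 = -4/3 + ((-7 + I)/(I + 0))/3 = -4/3 + ((-7 + I)/I)/3 = -4/3 + (-7 + I)/(3*I))
f(19)*E(18) + 677 = (16*19)*((-7/3 - 1*18)/18) + 677 = 304*((-7/3 - 18)/18) + 677 = 304*((1/18)*(-61/3)) + 677 = 304*(-61/54) + 677 = -9272/27 + 677 = 9007/27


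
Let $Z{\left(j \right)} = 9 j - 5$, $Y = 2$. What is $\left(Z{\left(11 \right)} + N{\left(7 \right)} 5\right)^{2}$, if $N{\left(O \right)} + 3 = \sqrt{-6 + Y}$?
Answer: $6141 + 1580 i \approx 6141.0 + 1580.0 i$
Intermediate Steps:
$Z{\left(j \right)} = -5 + 9 j$
$N{\left(O \right)} = -3 + 2 i$ ($N{\left(O \right)} = -3 + \sqrt{-6 + 2} = -3 + \sqrt{-4} = -3 + 2 i$)
$\left(Z{\left(11 \right)} + N{\left(7 \right)} 5\right)^{2} = \left(\left(-5 + 9 \cdot 11\right) + \left(-3 + 2 i\right) 5\right)^{2} = \left(\left(-5 + 99\right) - \left(15 - 10 i\right)\right)^{2} = \left(94 - \left(15 - 10 i\right)\right)^{2} = \left(79 + 10 i\right)^{2}$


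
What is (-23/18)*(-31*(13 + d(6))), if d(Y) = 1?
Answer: 4991/9 ≈ 554.56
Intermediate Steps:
(-23/18)*(-31*(13 + d(6))) = (-23/18)*(-31*(13 + 1)) = (-23*1/18)*(-31*14) = -23/18*(-434) = 4991/9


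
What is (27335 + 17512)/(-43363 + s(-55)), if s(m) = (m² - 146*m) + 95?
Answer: -44847/32213 ≈ -1.3922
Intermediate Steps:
s(m) = 95 + m² - 146*m
(27335 + 17512)/(-43363 + s(-55)) = (27335 + 17512)/(-43363 + (95 + (-55)² - 146*(-55))) = 44847/(-43363 + (95 + 3025 + 8030)) = 44847/(-43363 + 11150) = 44847/(-32213) = 44847*(-1/32213) = -44847/32213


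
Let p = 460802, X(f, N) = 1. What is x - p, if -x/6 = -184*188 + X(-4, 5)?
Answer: -253256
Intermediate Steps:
x = 207546 (x = -6*(-184*188 + 1) = -6*(-34592 + 1) = -6*(-34591) = 207546)
x - p = 207546 - 1*460802 = 207546 - 460802 = -253256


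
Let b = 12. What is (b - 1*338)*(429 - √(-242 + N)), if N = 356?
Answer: -139854 + 326*√114 ≈ -1.3637e+5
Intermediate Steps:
(b - 1*338)*(429 - √(-242 + N)) = (12 - 1*338)*(429 - √(-242 + 356)) = (12 - 338)*(429 - √114) = -326*(429 - √114) = -139854 + 326*√114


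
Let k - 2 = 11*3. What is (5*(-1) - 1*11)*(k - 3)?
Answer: -512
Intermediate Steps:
k = 35 (k = 2 + 11*3 = 2 + 33 = 35)
(5*(-1) - 1*11)*(k - 3) = (5*(-1) - 1*11)*(35 - 3) = (-5 - 11)*32 = -16*32 = -512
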